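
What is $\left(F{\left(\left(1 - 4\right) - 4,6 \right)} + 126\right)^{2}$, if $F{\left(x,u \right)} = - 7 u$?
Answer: $7056$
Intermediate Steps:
$\left(F{\left(\left(1 - 4\right) - 4,6 \right)} + 126\right)^{2} = \left(\left(-7\right) 6 + 126\right)^{2} = \left(-42 + 126\right)^{2} = 84^{2} = 7056$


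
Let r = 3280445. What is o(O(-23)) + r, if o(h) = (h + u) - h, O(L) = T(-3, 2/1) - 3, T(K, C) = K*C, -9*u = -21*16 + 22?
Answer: 29524319/9 ≈ 3.2805e+6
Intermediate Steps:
u = 314/9 (u = -(-21*16 + 22)/9 = -(-336 + 22)/9 = -1/9*(-314) = 314/9 ≈ 34.889)
T(K, C) = C*K
O(L) = -9 (O(L) = (2/1)*(-3) - 3 = (2*1)*(-3) - 3 = 2*(-3) - 3 = -6 - 3 = -9)
o(h) = 314/9 (o(h) = (h + 314/9) - h = (314/9 + h) - h = 314/9)
o(O(-23)) + r = 314/9 + 3280445 = 29524319/9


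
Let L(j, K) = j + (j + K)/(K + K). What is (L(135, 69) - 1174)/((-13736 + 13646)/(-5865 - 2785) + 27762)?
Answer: -20641495/552325197 ≈ -0.037372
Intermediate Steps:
L(j, K) = j + (K + j)/(2*K) (L(j, K) = j + (K + j)/((2*K)) = j + (K + j)*(1/(2*K)) = j + (K + j)/(2*K))
(L(135, 69) - 1174)/((-13736 + 13646)/(-5865 - 2785) + 27762) = ((½ + 135 + (½)*135/69) - 1174)/((-13736 + 13646)/(-5865 - 2785) + 27762) = ((½ + 135 + (½)*135*(1/69)) - 1174)/(-90/(-8650) + 27762) = ((½ + 135 + 45/46) - 1174)/(-90*(-1/8650) + 27762) = (3139/23 - 1174)/(9/865 + 27762) = -23863/(23*24014139/865) = -23863/23*865/24014139 = -20641495/552325197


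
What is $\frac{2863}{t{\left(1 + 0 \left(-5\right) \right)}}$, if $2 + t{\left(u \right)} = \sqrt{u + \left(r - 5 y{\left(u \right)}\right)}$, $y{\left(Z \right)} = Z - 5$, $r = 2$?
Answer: $\frac{5726}{19} + \frac{2863 \sqrt{23}}{19} \approx 1024.0$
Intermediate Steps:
$y{\left(Z \right)} = -5 + Z$ ($y{\left(Z \right)} = Z - 5 = -5 + Z$)
$t{\left(u \right)} = -2 + \sqrt{27 - 4 u}$ ($t{\left(u \right)} = -2 + \sqrt{u - \left(-2 + 5 \left(-5 + u\right)\right)} = -2 + \sqrt{u + \left(2 - \left(-25 + 5 u\right)\right)} = -2 + \sqrt{u - \left(-27 + 5 u\right)} = -2 + \sqrt{27 - 4 u}$)
$\frac{2863}{t{\left(1 + 0 \left(-5\right) \right)}} = \frac{2863}{-2 + \sqrt{27 - 4 \left(1 + 0 \left(-5\right)\right)}} = \frac{2863}{-2 + \sqrt{27 - 4 \left(1 + 0\right)}} = \frac{2863}{-2 + \sqrt{27 - 4}} = \frac{2863}{-2 + \sqrt{23}}$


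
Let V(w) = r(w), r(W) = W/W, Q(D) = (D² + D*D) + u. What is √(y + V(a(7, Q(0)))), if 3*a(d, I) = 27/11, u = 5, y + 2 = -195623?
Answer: 6*I*√5434 ≈ 442.29*I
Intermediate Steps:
y = -195625 (y = -2 - 195623 = -195625)
Q(D) = 5 + 2*D² (Q(D) = (D² + D*D) + 5 = (D² + D²) + 5 = 2*D² + 5 = 5 + 2*D²)
a(d, I) = 9/11 (a(d, I) = (27/11)/3 = (27*(1/11))/3 = (⅓)*(27/11) = 9/11)
r(W) = 1
V(w) = 1
√(y + V(a(7, Q(0)))) = √(-195625 + 1) = √(-195624) = 6*I*√5434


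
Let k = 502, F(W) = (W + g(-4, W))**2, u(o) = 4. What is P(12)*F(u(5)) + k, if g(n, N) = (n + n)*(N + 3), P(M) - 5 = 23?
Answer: 76214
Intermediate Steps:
P(M) = 28 (P(M) = 5 + 23 = 28)
g(n, N) = 2*n*(3 + N) (g(n, N) = (2*n)*(3 + N) = 2*n*(3 + N))
F(W) = (-24 - 7*W)**2 (F(W) = (W + 2*(-4)*(3 + W))**2 = (W + (-24 - 8*W))**2 = (-24 - 7*W)**2)
P(12)*F(u(5)) + k = 28*(24 + 7*4)**2 + 502 = 28*(24 + 28)**2 + 502 = 28*52**2 + 502 = 28*2704 + 502 = 75712 + 502 = 76214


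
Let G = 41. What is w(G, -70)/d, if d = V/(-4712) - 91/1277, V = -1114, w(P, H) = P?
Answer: 123353092/496893 ≈ 248.25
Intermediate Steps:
d = 496893/3008612 (d = -1114/(-4712) - 91/1277 = -1114*(-1/4712) - 91*1/1277 = 557/2356 - 91/1277 = 496893/3008612 ≈ 0.16516)
w(G, -70)/d = 41/(496893/3008612) = 41*(3008612/496893) = 123353092/496893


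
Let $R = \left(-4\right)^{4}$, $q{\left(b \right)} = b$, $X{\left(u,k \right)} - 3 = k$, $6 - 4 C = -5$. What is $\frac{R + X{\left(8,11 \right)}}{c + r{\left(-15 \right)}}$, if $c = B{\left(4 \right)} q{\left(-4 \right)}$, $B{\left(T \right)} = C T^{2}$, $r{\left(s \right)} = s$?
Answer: $- \frac{270}{191} \approx -1.4136$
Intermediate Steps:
$C = \frac{11}{4}$ ($C = \frac{3}{2} - - \frac{5}{4} = \frac{3}{2} + \frac{5}{4} = \frac{11}{4} \approx 2.75$)
$X{\left(u,k \right)} = 3 + k$
$R = 256$
$B{\left(T \right)} = \frac{11 T^{2}}{4}$
$c = -176$ ($c = \frac{11 \cdot 4^{2}}{4} \left(-4\right) = \frac{11}{4} \cdot 16 \left(-4\right) = 44 \left(-4\right) = -176$)
$\frac{R + X{\left(8,11 \right)}}{c + r{\left(-15 \right)}} = \frac{256 + \left(3 + 11\right)}{-176 - 15} = \frac{256 + 14}{-191} = 270 \left(- \frac{1}{191}\right) = - \frac{270}{191}$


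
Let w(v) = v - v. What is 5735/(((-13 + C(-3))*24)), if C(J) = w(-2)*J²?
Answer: -5735/312 ≈ -18.381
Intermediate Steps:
w(v) = 0
C(J) = 0 (C(J) = 0*J² = 0)
5735/(((-13 + C(-3))*24)) = 5735/(((-13 + 0)*24)) = 5735/((-13*24)) = 5735/(-312) = 5735*(-1/312) = -5735/312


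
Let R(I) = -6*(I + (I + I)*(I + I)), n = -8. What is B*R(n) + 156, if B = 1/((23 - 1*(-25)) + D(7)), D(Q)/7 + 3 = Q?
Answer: 2592/19 ≈ 136.42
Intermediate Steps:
D(Q) = -21 + 7*Q
R(I) = -24*I**2 - 6*I (R(I) = -6*(I + (2*I)*(2*I)) = -6*(I + 4*I**2) = -24*I**2 - 6*I)
B = 1/76 (B = 1/((23 - 1*(-25)) + (-21 + 7*7)) = 1/((23 + 25) + (-21 + 49)) = 1/(48 + 28) = 1/76 ≈ 0.013158)
B*R(n) + 156 = (-6*(-8)*(1 + 4*(-8)))/76 + 156 = (-6*(-8)*(1 - 32))/76 + 156 = (-6*(-8)*(-31))/76 + 156 = (1/76)*(-1488) + 156 = -372/19 + 156 = 2592/19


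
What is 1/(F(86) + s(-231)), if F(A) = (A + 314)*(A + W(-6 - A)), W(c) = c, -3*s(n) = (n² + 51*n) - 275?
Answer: -3/48505 ≈ -6.1849e-5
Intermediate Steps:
s(n) = 275/3 - 17*n - n²/3 (s(n) = -((n² + 51*n) - 275)/3 = -(-275 + n² + 51*n)/3 = 275/3 - 17*n - n²/3)
F(A) = -1884 - 6*A (F(A) = (A + 314)*(A + (-6 - A)) = (314 + A)*(-6) = -1884 - 6*A)
1/(F(86) + s(-231)) = 1/((-1884 - 6*86) + (275/3 - 17*(-231) - ⅓*(-231)²)) = 1/((-1884 - 516) + (275/3 + 3927 - ⅓*53361)) = 1/(-2400 + (275/3 + 3927 - 17787)) = 1/(-2400 - 41305/3) = 1/(-48505/3) = -3/48505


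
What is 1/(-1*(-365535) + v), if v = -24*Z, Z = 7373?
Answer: 1/188583 ≈ 5.3027e-6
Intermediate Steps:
v = -176952 (v = -24*7373 = -176952)
1/(-1*(-365535) + v) = 1/(-1*(-365535) - 176952) = 1/(365535 - 176952) = 1/188583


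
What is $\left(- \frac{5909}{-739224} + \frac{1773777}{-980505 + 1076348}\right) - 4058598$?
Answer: $- \frac{287548107369998201}{70849445832} \approx -4.0586 \cdot 10^{6}$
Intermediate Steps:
$\left(- \frac{5909}{-739224} + \frac{1773777}{-980505 + 1076348}\right) - 4058598 = \left(\left(-5909\right) \left(- \frac{1}{739224}\right) + \frac{1773777}{95843}\right) - 4058598 = \left(\frac{5909}{739224} + 1773777 \cdot \frac{1}{95843}\right) - 4058598 = \left(\frac{5909}{739224} + \frac{1773777}{95843}\right) - 4058598 = \frac{1311784865335}{70849445832} - 4058598 = - \frac{287548107369998201}{70849445832}$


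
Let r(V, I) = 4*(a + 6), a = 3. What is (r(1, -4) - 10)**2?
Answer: 676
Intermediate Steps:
r(V, I) = 36 (r(V, I) = 4*(3 + 6) = 4*9 = 36)
(r(1, -4) - 10)**2 = (36 - 10)**2 = 26**2 = 676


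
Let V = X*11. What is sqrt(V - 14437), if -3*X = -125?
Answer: 4*I*sqrt(7863)/3 ≈ 118.23*I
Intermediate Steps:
X = 125/3 (X = -1/3*(-125) = 125/3 ≈ 41.667)
V = 1375/3 (V = (125/3)*11 = 1375/3 ≈ 458.33)
sqrt(V - 14437) = sqrt(1375/3 - 14437) = sqrt(-41936/3) = 4*I*sqrt(7863)/3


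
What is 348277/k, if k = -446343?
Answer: -348277/446343 ≈ -0.78029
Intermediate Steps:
348277/k = 348277/(-446343) = 348277*(-1/446343) = -348277/446343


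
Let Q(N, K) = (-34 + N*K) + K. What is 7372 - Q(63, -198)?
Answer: 20078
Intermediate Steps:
Q(N, K) = -34 + K + K*N (Q(N, K) = (-34 + K*N) + K = -34 + K + K*N)
7372 - Q(63, -198) = 7372 - (-34 - 198 - 198*63) = 7372 - (-34 - 198 - 12474) = 7372 - 1*(-12706) = 7372 + 12706 = 20078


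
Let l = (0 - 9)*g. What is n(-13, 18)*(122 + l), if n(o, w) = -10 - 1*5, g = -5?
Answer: -2505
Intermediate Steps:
n(o, w) = -15 (n(o, w) = -10 - 5 = -15)
l = 45 (l = (0 - 9)*(-5) = -9*(-5) = 45)
n(-13, 18)*(122 + l) = -15*(122 + 45) = -15*167 = -2505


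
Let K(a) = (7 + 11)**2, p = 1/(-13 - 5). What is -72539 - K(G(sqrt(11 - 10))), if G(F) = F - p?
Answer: -72863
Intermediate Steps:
p = -1/18 (p = 1/(-18) = -1/18 ≈ -0.055556)
G(F) = 1/18 + F (G(F) = F - 1*(-1/18) = F + 1/18 = 1/18 + F)
K(a) = 324 (K(a) = 18**2 = 324)
-72539 - K(G(sqrt(11 - 10))) = -72539 - 1*324 = -72539 - 324 = -72863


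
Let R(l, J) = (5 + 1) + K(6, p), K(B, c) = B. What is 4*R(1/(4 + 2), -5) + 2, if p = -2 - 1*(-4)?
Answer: 50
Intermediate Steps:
p = 2 (p = -2 + 4 = 2)
R(l, J) = 12 (R(l, J) = (5 + 1) + 6 = 6 + 6 = 12)
4*R(1/(4 + 2), -5) + 2 = 4*12 + 2 = 48 + 2 = 50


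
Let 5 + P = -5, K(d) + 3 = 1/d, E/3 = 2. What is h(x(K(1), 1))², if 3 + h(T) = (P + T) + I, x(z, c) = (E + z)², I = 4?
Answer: 49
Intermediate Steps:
E = 6 (E = 3*2 = 6)
K(d) = -3 + 1/d
P = -10 (P = -5 - 5 = -10)
x(z, c) = (6 + z)²
h(T) = -9 + T (h(T) = -3 + ((-10 + T) + 4) = -3 + (-6 + T) = -9 + T)
h(x(K(1), 1))² = (-9 + (6 + (-3 + 1/1))²)² = (-9 + (6 + (-3 + 1))²)² = (-9 + (6 - 2)²)² = (-9 + 4²)² = (-9 + 16)² = 7² = 49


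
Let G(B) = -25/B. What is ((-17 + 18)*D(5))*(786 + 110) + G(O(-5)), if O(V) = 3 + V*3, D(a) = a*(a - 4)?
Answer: 53785/12 ≈ 4482.1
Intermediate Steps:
D(a) = a*(-4 + a)
O(V) = 3 + 3*V
((-17 + 18)*D(5))*(786 + 110) + G(O(-5)) = ((-17 + 18)*(5*(-4 + 5)))*(786 + 110) - 25/(3 + 3*(-5)) = (1*(5*1))*896 - 25/(3 - 15) = (1*5)*896 - 25/(-12) = 5*896 - 25*(-1/12) = 4480 + 25/12 = 53785/12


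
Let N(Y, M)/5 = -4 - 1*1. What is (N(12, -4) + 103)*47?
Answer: 3666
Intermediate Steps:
N(Y, M) = -25 (N(Y, M) = 5*(-4 - 1*1) = 5*(-4 - 1) = 5*(-5) = -25)
(N(12, -4) + 103)*47 = (-25 + 103)*47 = 78*47 = 3666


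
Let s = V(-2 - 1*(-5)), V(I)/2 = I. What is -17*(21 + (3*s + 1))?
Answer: -680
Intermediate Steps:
V(I) = 2*I
s = 6 (s = 2*(-2 - 1*(-5)) = 2*(-2 + 5) = 2*3 = 6)
-17*(21 + (3*s + 1)) = -17*(21 + (3*6 + 1)) = -17*(21 + (18 + 1)) = -17*(21 + 19) = -17*40 = -680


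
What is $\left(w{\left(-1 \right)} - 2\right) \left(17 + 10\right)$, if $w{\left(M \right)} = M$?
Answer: $-81$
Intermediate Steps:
$\left(w{\left(-1 \right)} - 2\right) \left(17 + 10\right) = \left(-1 - 2\right) \left(17 + 10\right) = \left(-3\right) 27 = -81$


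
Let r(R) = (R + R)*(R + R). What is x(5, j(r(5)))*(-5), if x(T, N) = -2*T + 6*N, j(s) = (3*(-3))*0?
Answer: 50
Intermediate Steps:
r(R) = 4*R**2 (r(R) = (2*R)*(2*R) = 4*R**2)
j(s) = 0 (j(s) = -9*0 = 0)
x(5, j(r(5)))*(-5) = (-2*5 + 6*0)*(-5) = (-10 + 0)*(-5) = -10*(-5) = 50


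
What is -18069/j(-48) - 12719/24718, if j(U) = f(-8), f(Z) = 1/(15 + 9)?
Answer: -10719121727/24718 ≈ -4.3366e+5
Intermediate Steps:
f(Z) = 1/24
j(U) = 1/24
-18069/j(-48) - 12719/24718 = -18069/1/24 - 12719/24718 = -18069*24 - 12719*1/24718 = -433656 - 12719/24718 = -10719121727/24718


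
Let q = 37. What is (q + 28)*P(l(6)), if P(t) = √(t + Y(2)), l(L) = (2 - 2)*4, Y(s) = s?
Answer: 65*√2 ≈ 91.924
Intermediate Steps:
l(L) = 0 (l(L) = 0*4 = 0)
P(t) = √(2 + t) (P(t) = √(t + 2) = √(2 + t))
(q + 28)*P(l(6)) = (37 + 28)*√(2 + 0) = 65*√2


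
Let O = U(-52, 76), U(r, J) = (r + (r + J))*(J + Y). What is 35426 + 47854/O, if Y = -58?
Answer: 8903425/252 ≈ 35331.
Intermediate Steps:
U(r, J) = (-58 + J)*(J + 2*r) (U(r, J) = (r + (r + J))*(J - 58) = (r + (J + r))*(-58 + J) = (J + 2*r)*(-58 + J) = (-58 + J)*(J + 2*r))
O = -504 (O = 76² - 116*(-52) - 58*76 + 2*76*(-52) = 5776 + 6032 - 4408 - 7904 = -504)
35426 + 47854/O = 35426 + 47854/(-504) = 35426 + 47854*(-1/504) = 35426 - 23927/252 = 8903425/252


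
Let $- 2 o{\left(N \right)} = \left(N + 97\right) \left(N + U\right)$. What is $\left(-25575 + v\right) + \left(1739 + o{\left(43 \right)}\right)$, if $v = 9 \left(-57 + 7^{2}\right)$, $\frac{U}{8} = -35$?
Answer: $-7318$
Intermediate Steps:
$U = -280$ ($U = 8 \left(-35\right) = -280$)
$o{\left(N \right)} = - \frac{\left(-280 + N\right) \left(97 + N\right)}{2}$ ($o{\left(N \right)} = - \frac{\left(N + 97\right) \left(N - 280\right)}{2} = - \frac{\left(97 + N\right) \left(-280 + N\right)}{2} = - \frac{\left(-280 + N\right) \left(97 + N\right)}{2}$)
$v = -72$ ($v = 9 \left(-57 + 49\right) = 9 \left(-8\right) = -72$)
$\left(-25575 + v\right) + \left(1739 + o{\left(43 \right)}\right) = \left(-25575 - 72\right) + \left(1739 + \left(13580 - \frac{43^{2}}{2} + \frac{183}{2} \cdot 43\right)\right) = -25647 + \left(1739 + \left(13580 - \frac{1849}{2} + \frac{7869}{2}\right)\right) = -25647 + \left(1739 + 16590\right) = -25647 + 18329 = -7318$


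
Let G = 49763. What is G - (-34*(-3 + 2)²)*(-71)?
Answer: 47349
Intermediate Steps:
G - (-34*(-3 + 2)²)*(-71) = 49763 - (-34*(-3 + 2)²)*(-71) = 49763 - (-34*(-1)²)*(-71) = 49763 - (-34*1)*(-71) = 49763 - (-34)*(-71) = 49763 - 1*2414 = 49763 - 2414 = 47349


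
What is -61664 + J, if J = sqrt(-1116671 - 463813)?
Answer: -61664 + 2*I*sqrt(395121) ≈ -61664.0 + 1257.2*I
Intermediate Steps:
J = 2*I*sqrt(395121) (J = sqrt(-1580484) = 2*I*sqrt(395121) ≈ 1257.2*I)
-61664 + J = -61664 + 2*I*sqrt(395121)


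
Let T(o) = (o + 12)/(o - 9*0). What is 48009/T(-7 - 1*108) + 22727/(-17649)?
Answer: 97438405834/1817847 ≈ 53601.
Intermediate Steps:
T(o) = (12 + o)/o (T(o) = (12 + o)/(o + 0) = (12 + o)/o)
48009/T(-7 - 1*108) + 22727/(-17649) = 48009/(((12 + (-7 - 1*108))/(-7 - 1*108))) + 22727/(-17649) = 48009/(((12 + (-7 - 108))/(-7 - 108))) + 22727*(-1/17649) = 48009/(((12 - 115)/(-115))) - 22727/17649 = 48009/((-1/115*(-103))) - 22727/17649 = 48009/(103/115) - 22727/17649 = 48009*(115/103) - 22727/17649 = 5521035/103 - 22727/17649 = 97438405834/1817847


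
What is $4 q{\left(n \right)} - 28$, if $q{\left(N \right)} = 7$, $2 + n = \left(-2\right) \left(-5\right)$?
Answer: $0$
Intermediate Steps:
$n = 8$ ($n = -2 - -10 = -2 + 10 = 8$)
$4 q{\left(n \right)} - 28 = 4 \cdot 7 - 28 = 28 - 28 = 0$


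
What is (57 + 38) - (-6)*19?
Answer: 209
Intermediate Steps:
(57 + 38) - (-6)*19 = 95 - 6*(-19) = 95 + 114 = 209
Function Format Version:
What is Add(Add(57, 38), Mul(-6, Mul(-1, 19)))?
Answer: 209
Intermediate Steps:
Add(Add(57, 38), Mul(-6, Mul(-1, 19))) = Add(95, Mul(-6, -19)) = Add(95, 114) = 209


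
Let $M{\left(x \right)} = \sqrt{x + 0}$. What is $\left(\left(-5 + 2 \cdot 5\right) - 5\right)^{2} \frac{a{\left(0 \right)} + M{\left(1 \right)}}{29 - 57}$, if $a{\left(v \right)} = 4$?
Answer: $0$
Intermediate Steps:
$M{\left(x \right)} = \sqrt{x}$
$\left(\left(-5 + 2 \cdot 5\right) - 5\right)^{2} \frac{a{\left(0 \right)} + M{\left(1 \right)}}{29 - 57} = \left(\left(-5 + 2 \cdot 5\right) - 5\right)^{2} \frac{4 + \sqrt{1}}{29 - 57} = \left(\left(-5 + 10\right) - 5\right)^{2} \frac{4 + 1}{-28} = \left(5 - 5\right)^{2} \cdot 5 \left(- \frac{1}{28}\right) = 0^{2} \left(- \frac{5}{28}\right) = 0 \left(- \frac{5}{28}\right) = 0$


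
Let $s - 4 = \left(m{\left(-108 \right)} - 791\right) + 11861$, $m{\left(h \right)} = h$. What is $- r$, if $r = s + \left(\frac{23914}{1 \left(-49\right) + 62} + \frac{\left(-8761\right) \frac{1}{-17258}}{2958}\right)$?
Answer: $- \frac{8498256543301}{663639132} \approx -12806.0$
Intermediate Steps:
$s = 10966$ ($s = 4 + \left(\left(-108 - 791\right) + 11861\right) = 4 + \left(-899 + 11861\right) = 4 + 10962 = 10966$)
$r = \frac{8498256543301}{663639132}$ ($r = 10966 + \left(\frac{23914}{1 \left(-49\right) + 62} + \frac{\left(-8761\right) \frac{1}{-17258}}{2958}\right) = 10966 + \left(\frac{23914}{-49 + 62} + \left(-8761\right) \left(- \frac{1}{17258}\right) \frac{1}{2958}\right) = 10966 + \left(\frac{23914}{13} + \frac{8761}{17258} \cdot \frac{1}{2958}\right) = 10966 + \left(23914 \cdot \frac{1}{13} + \frac{8761}{51049164}\right) = 10966 + \left(\frac{23914}{13} + \frac{8761}{51049164}\right) = 10966 + \frac{1220789821789}{663639132} = \frac{8498256543301}{663639132} \approx 12806.0$)
$- r = \left(-1\right) \frac{8498256543301}{663639132} = - \frac{8498256543301}{663639132}$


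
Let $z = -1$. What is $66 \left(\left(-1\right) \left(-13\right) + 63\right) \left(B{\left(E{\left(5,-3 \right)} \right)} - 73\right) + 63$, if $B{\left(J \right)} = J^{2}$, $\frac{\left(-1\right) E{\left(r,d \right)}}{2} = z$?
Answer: $-346041$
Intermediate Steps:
$E{\left(r,d \right)} = 2$ ($E{\left(r,d \right)} = \left(-2\right) \left(-1\right) = 2$)
$66 \left(\left(-1\right) \left(-13\right) + 63\right) \left(B{\left(E{\left(5,-3 \right)} \right)} - 73\right) + 63 = 66 \left(\left(-1\right) \left(-13\right) + 63\right) \left(2^{2} - 73\right) + 63 = 66 \left(13 + 63\right) \left(4 - 73\right) + 63 = 66 \cdot 76 \left(-69\right) + 63 = 66 \left(-5244\right) + 63 = -346104 + 63 = -346041$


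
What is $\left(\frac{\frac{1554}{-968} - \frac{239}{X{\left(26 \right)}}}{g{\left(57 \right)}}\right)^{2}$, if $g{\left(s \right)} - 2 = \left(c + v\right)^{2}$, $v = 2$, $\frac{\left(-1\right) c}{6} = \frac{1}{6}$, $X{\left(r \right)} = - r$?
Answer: $\frac{2278821169}{356303376} \approx 6.3957$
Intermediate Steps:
$c = -1$ ($c = - \frac{6}{6} = \left(-6\right) \frac{1}{6} = -1$)
$g{\left(s \right)} = 3$ ($g{\left(s \right)} = 2 + \left(-1 + 2\right)^{2} = 2 + 1^{2} = 2 + 1 = 3$)
$\left(\frac{\frac{1554}{-968} - \frac{239}{X{\left(26 \right)}}}{g{\left(57 \right)}}\right)^{2} = \left(\frac{\frac{1554}{-968} - \frac{239}{\left(-1\right) 26}}{3}\right)^{2} = \left(\left(1554 \left(- \frac{1}{968}\right) - \frac{239}{-26}\right) \frac{1}{3}\right)^{2} = \left(\left(- \frac{777}{484} - - \frac{239}{26}\right) \frac{1}{3}\right)^{2} = \left(\left(- \frac{777}{484} + \frac{239}{26}\right) \frac{1}{3}\right)^{2} = \left(\frac{47737}{6292} \cdot \frac{1}{3}\right)^{2} = \left(\frac{47737}{18876}\right)^{2} = \frac{2278821169}{356303376}$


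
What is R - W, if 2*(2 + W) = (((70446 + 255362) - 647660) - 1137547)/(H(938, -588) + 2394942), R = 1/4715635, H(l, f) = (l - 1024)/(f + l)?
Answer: 9109919425448269/3952784905814890 ≈ 2.3047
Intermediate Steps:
H(l, f) = (-1024 + l)/(f + l)
R = 1/4715635 ≈ 2.1206e-7
W = -1931854053/838229614 (W = -2 + ((((70446 + 255362) - 647660) - 1137547)/((-1024 + 938)/(-588 + 938) + 2394942))/2 = -2 + (((325808 - 647660) - 1137547)/(-86/350 + 2394942))/2 = -2 + ((-321852 - 1137547)/((1/350)*(-86) + 2394942))/2 = -2 + (-1459399/(-43/175 + 2394942))/2 = -2 + (-1459399/419114807/175)/2 = -2 + (-1459399*175/419114807)/2 = -2 + (1/2)*(-255394825/419114807) = -2 - 255394825/838229614 = -1931854053/838229614 ≈ -2.3047)
R - W = 1/4715635 - 1*(-1931854053/838229614) = 1/4715635 + 1931854053/838229614 = 9109919425448269/3952784905814890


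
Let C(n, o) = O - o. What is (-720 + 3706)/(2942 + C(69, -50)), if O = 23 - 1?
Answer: 1493/1507 ≈ 0.99071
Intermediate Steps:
O = 22
C(n, o) = 22 - o
(-720 + 3706)/(2942 + C(69, -50)) = (-720 + 3706)/(2942 + (22 - 1*(-50))) = 2986/(2942 + (22 + 50)) = 2986/(2942 + 72) = 2986/3014 = 2986*(1/3014) = 1493/1507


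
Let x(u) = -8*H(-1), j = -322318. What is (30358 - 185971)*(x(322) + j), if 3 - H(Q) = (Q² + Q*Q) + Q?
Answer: 50159360742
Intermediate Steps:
H(Q) = 3 - Q - 2*Q² (H(Q) = 3 - ((Q² + Q*Q) + Q) = 3 - ((Q² + Q²) + Q) = 3 - (2*Q² + Q) = 3 - (Q + 2*Q²) = 3 + (-Q - 2*Q²) = 3 - Q - 2*Q²)
x(u) = -16 (x(u) = -8*(3 - 1*(-1) - 2*(-1)²) = -8*(3 + 1 - 2*1) = -8*(3 + 1 - 2) = -8*2 = -16)
(30358 - 185971)*(x(322) + j) = (30358 - 185971)*(-16 - 322318) = -155613*(-322334) = 50159360742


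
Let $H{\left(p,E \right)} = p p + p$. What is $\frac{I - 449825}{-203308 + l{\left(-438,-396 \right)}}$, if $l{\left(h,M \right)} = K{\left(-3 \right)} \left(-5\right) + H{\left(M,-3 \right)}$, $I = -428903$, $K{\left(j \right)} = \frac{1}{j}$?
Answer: $\frac{2636184}{140659} \approx 18.742$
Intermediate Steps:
$H{\left(p,E \right)} = p + p^{2}$ ($H{\left(p,E \right)} = p^{2} + p = p + p^{2}$)
$l{\left(h,M \right)} = \frac{5}{3} + M \left(1 + M\right)$ ($l{\left(h,M \right)} = \frac{1}{-3} \left(-5\right) + M \left(1 + M\right) = \left(- \frac{1}{3}\right) \left(-5\right) + M \left(1 + M\right) = \frac{5}{3} + M \left(1 + M\right)$)
$\frac{I - 449825}{-203308 + l{\left(-438,-396 \right)}} = \frac{-428903 - 449825}{-203308 + \left(\frac{5}{3} - 396 + \left(-396\right)^{2}\right)} = - \frac{878728}{-203308 + \left(\frac{5}{3} - 396 + 156816\right)} = - \frac{878728}{-203308 + \frac{469265}{3}} = - \frac{878728}{- \frac{140659}{3}} = \left(-878728\right) \left(- \frac{3}{140659}\right) = \frac{2636184}{140659}$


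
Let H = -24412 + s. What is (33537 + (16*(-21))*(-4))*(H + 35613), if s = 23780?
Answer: 1220172261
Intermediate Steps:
H = -632 (H = -24412 + 23780 = -632)
(33537 + (16*(-21))*(-4))*(H + 35613) = (33537 + (16*(-21))*(-4))*(-632 + 35613) = (33537 - 336*(-4))*34981 = (33537 + 1344)*34981 = 34881*34981 = 1220172261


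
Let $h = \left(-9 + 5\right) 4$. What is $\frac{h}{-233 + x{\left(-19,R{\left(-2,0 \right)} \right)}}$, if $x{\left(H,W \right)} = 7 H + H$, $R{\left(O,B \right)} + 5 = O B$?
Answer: $\frac{16}{385} \approx 0.041558$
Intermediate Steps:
$R{\left(O,B \right)} = -5 + B O$ ($R{\left(O,B \right)} = -5 + O B = -5 + B O$)
$x{\left(H,W \right)} = 8 H$
$h = -16$ ($h = \left(-4\right) 4 = -16$)
$\frac{h}{-233 + x{\left(-19,R{\left(-2,0 \right)} \right)}} = - \frac{16}{-233 + 8 \left(-19\right)} = - \frac{16}{-233 - 152} = - \frac{16}{-385} = \left(-16\right) \left(- \frac{1}{385}\right) = \frac{16}{385}$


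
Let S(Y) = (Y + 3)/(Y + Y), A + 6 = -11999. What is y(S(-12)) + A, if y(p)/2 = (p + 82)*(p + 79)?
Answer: 34305/32 ≈ 1072.0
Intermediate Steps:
A = -12005 (A = -6 - 11999 = -12005)
S(Y) = (3 + Y)/(2*Y) (S(Y) = (3 + Y)/((2*Y)) = (3 + Y)*(1/(2*Y)) = (3 + Y)/(2*Y))
y(p) = 2*(79 + p)*(82 + p) (y(p) = 2*((p + 82)*(p + 79)) = 2*((82 + p)*(79 + p)) = 2*((79 + p)*(82 + p)) = 2*(79 + p)*(82 + p))
y(S(-12)) + A = (12956 + 2*((½)*(3 - 12)/(-12))² + 322*((½)*(3 - 12)/(-12))) - 12005 = (12956 + 2*((½)*(-1/12)*(-9))² + 322*((½)*(-1/12)*(-9))) - 12005 = (12956 + 2*(3/8)² + 322*(3/8)) - 12005 = (12956 + 2*(9/64) + 483/4) - 12005 = (12956 + 9/32 + 483/4) - 12005 = 418465/32 - 12005 = 34305/32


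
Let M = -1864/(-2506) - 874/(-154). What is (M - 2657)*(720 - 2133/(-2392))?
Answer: -2249872962021/1177462 ≈ -1.9108e+6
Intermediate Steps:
M = 88475/13783 (M = -1864*(-1/2506) - 874*(-1/154) = 932/1253 + 437/77 = 88475/13783 ≈ 6.4191)
(M - 2657)*(720 - 2133/(-2392)) = (88475/13783 - 2657)*(720 - 2133/(-2392)) = -36532956*(720 - 2133*(-1/2392))/13783 = -36532956*(720 + 2133/2392)/13783 = -36532956/13783*1724373/2392 = -2249872962021/1177462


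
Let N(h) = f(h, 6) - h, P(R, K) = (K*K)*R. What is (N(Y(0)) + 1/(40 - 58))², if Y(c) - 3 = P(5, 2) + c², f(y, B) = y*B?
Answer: 4280761/324 ≈ 13212.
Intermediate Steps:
f(y, B) = B*y
P(R, K) = R*K² (P(R, K) = K²*R = R*K²)
Y(c) = 23 + c² (Y(c) = 3 + (5*2² + c²) = 3 + (5*4 + c²) = 3 + (20 + c²) = 23 + c²)
N(h) = 5*h (N(h) = 6*h - h = 5*h)
(N(Y(0)) + 1/(40 - 58))² = (5*(23 + 0²) + 1/(40 - 58))² = (5*(23 + 0) + 1/(-18))² = (5*23 - 1/18)² = (115 - 1/18)² = (2069/18)² = 4280761/324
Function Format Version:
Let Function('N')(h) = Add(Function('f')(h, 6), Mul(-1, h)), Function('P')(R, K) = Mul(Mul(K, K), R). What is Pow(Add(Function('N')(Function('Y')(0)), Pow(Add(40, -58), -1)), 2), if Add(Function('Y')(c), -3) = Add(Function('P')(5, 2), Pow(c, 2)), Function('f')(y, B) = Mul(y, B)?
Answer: Rational(4280761, 324) ≈ 13212.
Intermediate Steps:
Function('f')(y, B) = Mul(B, y)
Function('P')(R, K) = Mul(R, Pow(K, 2)) (Function('P')(R, K) = Mul(Pow(K, 2), R) = Mul(R, Pow(K, 2)))
Function('Y')(c) = Add(23, Pow(c, 2)) (Function('Y')(c) = Add(3, Add(Mul(5, Pow(2, 2)), Pow(c, 2))) = Add(3, Add(Mul(5, 4), Pow(c, 2))) = Add(3, Add(20, Pow(c, 2))) = Add(23, Pow(c, 2)))
Function('N')(h) = Mul(5, h) (Function('N')(h) = Add(Mul(6, h), Mul(-1, h)) = Mul(5, h))
Pow(Add(Function('N')(Function('Y')(0)), Pow(Add(40, -58), -1)), 2) = Pow(Add(Mul(5, Add(23, Pow(0, 2))), Pow(Add(40, -58), -1)), 2) = Pow(Add(Mul(5, Add(23, 0)), Pow(-18, -1)), 2) = Pow(Add(Mul(5, 23), Rational(-1, 18)), 2) = Pow(Add(115, Rational(-1, 18)), 2) = Pow(Rational(2069, 18), 2) = Rational(4280761, 324)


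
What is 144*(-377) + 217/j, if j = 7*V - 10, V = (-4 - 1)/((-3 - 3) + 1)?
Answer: -163081/3 ≈ -54360.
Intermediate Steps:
V = 1 (V = -5/(-6 + 1) = -5/(-5) = -5*(-1/5) = 1)
j = -3 (j = 7*1 - 10 = 7 - 10 = -3)
144*(-377) + 217/j = 144*(-377) + 217/(-3) = -54288 + 217*(-1/3) = -54288 - 217/3 = -163081/3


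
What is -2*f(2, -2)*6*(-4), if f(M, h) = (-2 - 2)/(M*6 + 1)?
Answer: -192/13 ≈ -14.769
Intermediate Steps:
f(M, h) = -4/(1 + 6*M) (f(M, h) = -4/(6*M + 1) = -4/(1 + 6*M))
-2*f(2, -2)*6*(-4) = -2*(-4/(1 + 6*2))*6*(-4) = -2*(-4/(1 + 12))*6*(-4) = -2*(-4/13)*6*(-4) = -2*(-4*1/13)*6*(-4) = -(-8)*6/13*(-4) = -2*(-24/13)*(-4) = (48/13)*(-4) = -192/13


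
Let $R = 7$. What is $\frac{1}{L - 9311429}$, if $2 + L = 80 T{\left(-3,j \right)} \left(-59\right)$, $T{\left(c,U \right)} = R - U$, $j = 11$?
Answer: $- \frac{1}{9292551} \approx -1.0761 \cdot 10^{-7}$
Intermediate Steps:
$T{\left(c,U \right)} = 7 - U$
$L = 18878$ ($L = -2 + 80 \left(7 - 11\right) \left(-59\right) = -2 + 80 \left(-4\right) \left(-59\right) = -2 - -18880 = -2 + 18880 = 18878$)
$\frac{1}{L - 9311429} = \frac{1}{18878 - 9311429} = \frac{1}{-9292551} = - \frac{1}{9292551}$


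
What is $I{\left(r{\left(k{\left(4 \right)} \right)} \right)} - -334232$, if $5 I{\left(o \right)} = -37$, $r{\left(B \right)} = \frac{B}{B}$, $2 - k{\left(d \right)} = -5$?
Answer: $\frac{1671123}{5} \approx 3.3422 \cdot 10^{5}$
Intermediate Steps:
$k{\left(d \right)} = 7$ ($k{\left(d \right)} = 2 - -5 = 2 + 5 = 7$)
$r{\left(B \right)} = 1$
$I{\left(o \right)} = - \frac{37}{5}$ ($I{\left(o \right)} = \frac{1}{5} \left(-37\right) = - \frac{37}{5}$)
$I{\left(r{\left(k{\left(4 \right)} \right)} \right)} - -334232 = - \frac{37}{5} - -334232 = - \frac{37}{5} + 334232 = \frac{1671123}{5}$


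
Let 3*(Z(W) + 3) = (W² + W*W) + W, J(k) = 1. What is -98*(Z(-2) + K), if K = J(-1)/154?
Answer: 1071/11 ≈ 97.364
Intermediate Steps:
Z(W) = -3 + W/3 + 2*W²/3 (Z(W) = -3 + ((W² + W*W) + W)/3 = -3 + ((W² + W²) + W)/3 = -3 + (2*W² + W)/3 = -3 + (W + 2*W²)/3 = -3 + (W/3 + 2*W²/3) = -3 + W/3 + 2*W²/3)
K = 1/154 ≈ 0.0064935
-98*(Z(-2) + K) = -98*((-3 + (⅓)*(-2) + (⅔)*(-2)²) + 1/154) = -98*((-3 - ⅔ + (⅔)*4) + 1/154) = -98*((-3 - ⅔ + 8/3) + 1/154) = -98*(-1 + 1/154) = -98*(-153/154) = 1071/11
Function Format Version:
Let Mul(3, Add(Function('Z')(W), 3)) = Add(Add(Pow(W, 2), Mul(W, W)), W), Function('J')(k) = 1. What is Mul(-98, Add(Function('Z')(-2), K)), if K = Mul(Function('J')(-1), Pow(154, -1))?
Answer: Rational(1071, 11) ≈ 97.364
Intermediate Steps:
Function('Z')(W) = Add(-3, Mul(Rational(1, 3), W), Mul(Rational(2, 3), Pow(W, 2))) (Function('Z')(W) = Add(-3, Mul(Rational(1, 3), Add(Add(Pow(W, 2), Mul(W, W)), W))) = Add(-3, Mul(Rational(1, 3), Add(Add(Pow(W, 2), Pow(W, 2)), W))) = Add(-3, Mul(Rational(1, 3), Add(Mul(2, Pow(W, 2)), W))) = Add(-3, Mul(Rational(1, 3), Add(W, Mul(2, Pow(W, 2))))) = Add(-3, Add(Mul(Rational(1, 3), W), Mul(Rational(2, 3), Pow(W, 2)))) = Add(-3, Mul(Rational(1, 3), W), Mul(Rational(2, 3), Pow(W, 2))))
K = Rational(1, 154) (K = Mul(1, Pow(154, -1)) = Mul(1, Rational(1, 154)) = Rational(1, 154) ≈ 0.0064935)
Mul(-98, Add(Function('Z')(-2), K)) = Mul(-98, Add(Add(-3, Mul(Rational(1, 3), -2), Mul(Rational(2, 3), Pow(-2, 2))), Rational(1, 154))) = Mul(-98, Add(Add(-3, Rational(-2, 3), Mul(Rational(2, 3), 4)), Rational(1, 154))) = Mul(-98, Add(Add(-3, Rational(-2, 3), Rational(8, 3)), Rational(1, 154))) = Mul(-98, Add(-1, Rational(1, 154))) = Mul(-98, Rational(-153, 154)) = Rational(1071, 11)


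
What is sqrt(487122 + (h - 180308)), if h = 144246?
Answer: 2*sqrt(112765) ≈ 671.61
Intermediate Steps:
sqrt(487122 + (h - 180308)) = sqrt(487122 + (144246 - 180308)) = sqrt(487122 - 36062) = sqrt(451060) = 2*sqrt(112765)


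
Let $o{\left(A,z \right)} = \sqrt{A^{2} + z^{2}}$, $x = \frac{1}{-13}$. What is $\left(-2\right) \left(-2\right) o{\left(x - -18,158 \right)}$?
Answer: $\frac{4 \sqrt{4273205}}{13} \approx 636.05$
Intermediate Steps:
$x = - \frac{1}{13} \approx -0.076923$
$\left(-2\right) \left(-2\right) o{\left(x - -18,158 \right)} = \left(-2\right) \left(-2\right) \sqrt{\left(- \frac{1}{13} - -18\right)^{2} + 158^{2}} = 4 \sqrt{\left(- \frac{1}{13} + 18\right)^{2} + 24964} = 4 \sqrt{\left(\frac{233}{13}\right)^{2} + 24964} = 4 \sqrt{\frac{54289}{169} + 24964} = 4 \sqrt{\frac{4273205}{169}} = 4 \frac{\sqrt{4273205}}{13} = \frac{4 \sqrt{4273205}}{13}$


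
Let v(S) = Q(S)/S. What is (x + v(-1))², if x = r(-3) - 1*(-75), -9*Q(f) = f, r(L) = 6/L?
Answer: 430336/81 ≈ 5312.8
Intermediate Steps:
Q(f) = -f/9
v(S) = -⅑ (v(S) = (-S/9)/S = -⅑)
x = 73 (x = 6/(-3) - 1*(-75) = 6*(-⅓) + 75 = -2 + 75 = 73)
(x + v(-1))² = (73 - ⅑)² = (656/9)² = 430336/81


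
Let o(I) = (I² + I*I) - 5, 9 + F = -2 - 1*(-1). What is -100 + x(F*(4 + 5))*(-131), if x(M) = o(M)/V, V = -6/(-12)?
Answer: -4243190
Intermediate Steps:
V = ½ (V = -6*(-1/12) = ½ ≈ 0.50000)
F = -10 (F = -9 + (-2 - 1*(-1)) = -9 + (-2 + 1) = -9 - 1 = -10)
o(I) = -5 + 2*I² (o(I) = (I² + I²) - 5 = 2*I² - 5 = -5 + 2*I²)
x(M) = -10 + 4*M² (x(M) = (-5 + 2*M²)/(½) = (-5 + 2*M²)*2 = -10 + 4*M²)
-100 + x(F*(4 + 5))*(-131) = -100 + (-10 + 4*(-10*(4 + 5))²)*(-131) = -100 + (-10 + 4*(-10*9)²)*(-131) = -100 + (-10 + 4*(-90)²)*(-131) = -100 + (-10 + 4*8100)*(-131) = -100 + (-10 + 32400)*(-131) = -100 + 32390*(-131) = -100 - 4243090 = -4243190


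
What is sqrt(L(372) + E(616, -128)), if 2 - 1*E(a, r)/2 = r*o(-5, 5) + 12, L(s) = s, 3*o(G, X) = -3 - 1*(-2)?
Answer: 20*sqrt(6)/3 ≈ 16.330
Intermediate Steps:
o(G, X) = -1/3 (o(G, X) = (-3 - 1*(-2))/3 = (-3 + 2)/3 = (1/3)*(-1) = -1/3)
E(a, r) = -20 + 2*r/3 (E(a, r) = 4 - 2*(r*(-1/3) + 12) = 4 - 2*(-r/3 + 12) = 4 - 2*(12 - r/3) = 4 + (-24 + 2*r/3) = -20 + 2*r/3)
sqrt(L(372) + E(616, -128)) = sqrt(372 + (-20 + (2/3)*(-128))) = sqrt(372 + (-20 - 256/3)) = sqrt(372 - 316/3) = sqrt(800/3) = 20*sqrt(6)/3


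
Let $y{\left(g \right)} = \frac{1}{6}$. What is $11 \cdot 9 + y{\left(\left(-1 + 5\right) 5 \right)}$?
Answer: $\frac{595}{6} \approx 99.167$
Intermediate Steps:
$y{\left(g \right)} = \frac{1}{6}$
$11 \cdot 9 + y{\left(\left(-1 + 5\right) 5 \right)} = 11 \cdot 9 + \frac{1}{6} = 99 + \frac{1}{6} = \frac{595}{6}$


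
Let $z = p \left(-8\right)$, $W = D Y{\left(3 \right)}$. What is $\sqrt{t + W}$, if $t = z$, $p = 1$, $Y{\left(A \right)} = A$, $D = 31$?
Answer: $\sqrt{85} \approx 9.2195$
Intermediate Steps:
$W = 93$ ($W = 31 \cdot 3 = 93$)
$z = -8$ ($z = 1 \left(-8\right) = -8$)
$t = -8$
$\sqrt{t + W} = \sqrt{-8 + 93} = \sqrt{85}$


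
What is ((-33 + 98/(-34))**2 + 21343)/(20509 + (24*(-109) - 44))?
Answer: 6540227/5158361 ≈ 1.2679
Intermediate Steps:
((-33 + 98/(-34))**2 + 21343)/(20509 + (24*(-109) - 44)) = ((-33 + 98*(-1/34))**2 + 21343)/(20509 + (-2616 - 44)) = ((-33 - 49/17)**2 + 21343)/(20509 - 2660) = ((-610/17)**2 + 21343)/17849 = (372100/289 + 21343)*(1/17849) = (6540227/289)*(1/17849) = 6540227/5158361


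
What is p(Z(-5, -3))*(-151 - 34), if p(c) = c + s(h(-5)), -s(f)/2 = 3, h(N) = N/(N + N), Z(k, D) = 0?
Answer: 1110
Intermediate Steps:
h(N) = ½ (h(N) = N/((2*N)) = N*(1/(2*N)) = ½)
s(f) = -6 (s(f) = -2*3 = -6)
p(c) = -6 + c (p(c) = c - 6 = -6 + c)
p(Z(-5, -3))*(-151 - 34) = (-6 + 0)*(-151 - 34) = -6*(-185) = 1110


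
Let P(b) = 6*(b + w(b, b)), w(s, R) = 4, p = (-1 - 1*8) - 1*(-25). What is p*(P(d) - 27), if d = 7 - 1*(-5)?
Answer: 1104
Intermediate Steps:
p = 16 (p = (-1 - 8) + 25 = -9 + 25 = 16)
d = 12 (d = 7 + 5 = 12)
P(b) = 24 + 6*b (P(b) = 6*(b + 4) = 6*(4 + b) = 24 + 6*b)
p*(P(d) - 27) = 16*((24 + 6*12) - 27) = 16*((24 + 72) - 27) = 16*(96 - 27) = 16*69 = 1104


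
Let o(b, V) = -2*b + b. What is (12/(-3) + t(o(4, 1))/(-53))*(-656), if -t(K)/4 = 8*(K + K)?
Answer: 307008/53 ≈ 5792.6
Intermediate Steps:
o(b, V) = -b
t(K) = -64*K (t(K) = -32*(K + K) = -32*2*K = -64*K)
(12/(-3) + t(o(4, 1))/(-53))*(-656) = (12/(-3) - (-64)*4/(-53))*(-656) = (12*(-⅓) - 64*(-4)*(-1/53))*(-656) = (-4 + 256*(-1/53))*(-656) = (-4 - 256/53)*(-656) = -468/53*(-656) = 307008/53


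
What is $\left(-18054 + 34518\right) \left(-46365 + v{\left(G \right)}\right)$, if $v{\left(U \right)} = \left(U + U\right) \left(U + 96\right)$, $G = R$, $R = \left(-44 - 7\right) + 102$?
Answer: $-516492144$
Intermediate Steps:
$R = 51$ ($R = \left(-44 - 7\right) + 102 = -51 + 102 = 51$)
$G = 51$
$v{\left(U \right)} = 2 U \left(96 + U\right)$
$\left(-18054 + 34518\right) \left(-46365 + v{\left(G \right)}\right) = \left(-18054 + 34518\right) \left(-46365 + 2 \cdot 51 \left(96 + 51\right)\right) = 16464 \left(-46365 + 2 \cdot 51 \cdot 147\right) = 16464 \left(-46365 + 14994\right) = 16464 \left(-31371\right) = -516492144$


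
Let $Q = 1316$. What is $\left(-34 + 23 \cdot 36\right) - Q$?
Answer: $-522$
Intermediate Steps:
$\left(-34 + 23 \cdot 36\right) - Q = \left(-34 + 23 \cdot 36\right) - 1316 = \left(-34 + 828\right) - 1316 = 794 - 1316 = -522$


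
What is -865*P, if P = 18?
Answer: -15570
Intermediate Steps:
-865*P = -865*18 = -15570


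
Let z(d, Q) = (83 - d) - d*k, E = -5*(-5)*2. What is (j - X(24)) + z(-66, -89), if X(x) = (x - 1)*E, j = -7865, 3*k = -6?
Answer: -8998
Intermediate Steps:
k = -2 (k = (⅓)*(-6) = -2)
E = 50 (E = 25*2 = 50)
X(x) = -50 + 50*x (X(x) = (x - 1)*50 = (-1 + x)*50 = -50 + 50*x)
z(d, Q) = 83 + d (z(d, Q) = (83 - d) - d*(-2) = (83 - d) - (-2)*d = (83 - d) + 2*d = 83 + d)
(j - X(24)) + z(-66, -89) = (-7865 - (-50 + 50*24)) + (83 - 66) = (-7865 - (-50 + 1200)) + 17 = (-7865 - 1*1150) + 17 = (-7865 - 1150) + 17 = -9015 + 17 = -8998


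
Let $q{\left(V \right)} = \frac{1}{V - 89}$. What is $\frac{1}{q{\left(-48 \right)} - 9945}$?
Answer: $- \frac{137}{1362466} \approx -0.00010055$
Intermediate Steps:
$q{\left(V \right)} = \frac{1}{-89 + V}$
$\frac{1}{q{\left(-48 \right)} - 9945} = \frac{1}{\frac{1}{-89 - 48} - 9945} = \frac{1}{\frac{1}{-137} - 9945} = \frac{1}{- \frac{1}{137} - 9945} = \frac{1}{- \frac{1362466}{137}} = - \frac{137}{1362466}$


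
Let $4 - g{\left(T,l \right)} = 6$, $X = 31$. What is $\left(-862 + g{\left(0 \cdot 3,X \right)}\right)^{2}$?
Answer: $746496$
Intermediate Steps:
$g{\left(T,l \right)} = -2$ ($g{\left(T,l \right)} = 4 - 6 = -2$)
$\left(-862 + g{\left(0 \cdot 3,X \right)}\right)^{2} = \left(-862 - 2\right)^{2} = \left(-864\right)^{2} = 746496$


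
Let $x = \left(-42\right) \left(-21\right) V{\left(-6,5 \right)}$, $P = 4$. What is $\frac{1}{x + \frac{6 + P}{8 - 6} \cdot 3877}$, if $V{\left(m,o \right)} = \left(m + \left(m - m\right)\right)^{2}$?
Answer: $\frac{1}{51137} \approx 1.9555 \cdot 10^{-5}$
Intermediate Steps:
$V{\left(m,o \right)} = m^{2}$ ($V{\left(m,o \right)} = \left(m + 0\right)^{2} = m^{2}$)
$x = 31752$ ($x = \left(-42\right) \left(-21\right) \left(-6\right)^{2} = 882 \cdot 36 = 31752$)
$\frac{1}{x + \frac{6 + P}{8 - 6} \cdot 3877} = \frac{1}{31752 + \frac{6 + 4}{8 - 6} \cdot 3877} = \frac{1}{31752 + \frac{10}{2} \cdot 3877} = \frac{1}{31752 + 10 \cdot \frac{1}{2} \cdot 3877} = \frac{1}{31752 + 5 \cdot 3877} = \frac{1}{31752 + 19385} = \frac{1}{51137}$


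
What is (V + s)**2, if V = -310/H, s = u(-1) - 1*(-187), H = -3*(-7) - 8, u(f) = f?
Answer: 4443664/169 ≈ 26294.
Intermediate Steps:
H = 13 (H = 21 - 8 = 13)
s = 186 (s = -1 - 1*(-187) = -1 + 187 = 186)
V = -310/13 ≈ -23.846
(V + s)**2 = (-310/13 + 186)**2 = (2108/13)**2 = 4443664/169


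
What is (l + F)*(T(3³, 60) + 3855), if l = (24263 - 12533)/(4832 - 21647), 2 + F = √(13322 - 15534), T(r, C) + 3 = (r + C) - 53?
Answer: -11751264/1121 + 7772*I*√553 ≈ -10483.0 + 1.8277e+5*I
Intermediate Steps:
T(r, C) = -56 + C + r (T(r, C) = -3 + ((r + C) - 53) = -3 + ((C + r) - 53) = -3 + (-53 + C + r) = -56 + C + r)
F = -2 + 2*I*√553 (F = -2 + √(13322 - 15534) = -2 + √(-2212) = -2 + 2*I*√553 ≈ -2.0 + 47.032*I)
l = -782/1121 (l = 11730/(-16815) = 11730*(-1/16815) = -782/1121 ≈ -0.69759)
(l + F)*(T(3³, 60) + 3855) = (-782/1121 + (-2 + 2*I*√553))*((-56 + 60 + 3³) + 3855) = (-3024/1121 + 2*I*√553)*((-56 + 60 + 27) + 3855) = (-3024/1121 + 2*I*√553)*(31 + 3855) = (-3024/1121 + 2*I*√553)*3886 = -11751264/1121 + 7772*I*√553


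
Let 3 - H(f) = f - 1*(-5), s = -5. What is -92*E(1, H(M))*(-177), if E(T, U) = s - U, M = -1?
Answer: -65136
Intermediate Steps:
H(f) = -2 - f (H(f) = 3 - (f - 1*(-5)) = 3 - (f + 5) = 3 - (5 + f) = 3 + (-5 - f) = -2 - f)
E(T, U) = -5 - U
-92*E(1, H(M))*(-177) = -92*(-5 - (-2 - 1*(-1)))*(-177) = -92*(-5 - (-2 + 1))*(-177) = -92*(-5 - 1*(-1))*(-177) = -92*(-5 + 1)*(-177) = -92*(-4)*(-177) = 368*(-177) = -65136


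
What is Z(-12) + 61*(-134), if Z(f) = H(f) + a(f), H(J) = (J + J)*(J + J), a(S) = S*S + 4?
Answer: -7450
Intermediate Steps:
a(S) = 4 + S² (a(S) = S² + 4 = 4 + S²)
H(J) = 4*J² (H(J) = (2*J)*(2*J) = 4*J²)
Z(f) = 4 + 5*f² (Z(f) = 4*f² + (4 + f²) = 4 + 5*f²)
Z(-12) + 61*(-134) = (4 + 5*(-12)²) + 61*(-134) = (4 + 5*144) - 8174 = (4 + 720) - 8174 = 724 - 8174 = -7450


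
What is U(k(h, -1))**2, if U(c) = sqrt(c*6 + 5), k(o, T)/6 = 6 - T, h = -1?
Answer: 257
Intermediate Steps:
k(o, T) = 36 - 6*T (k(o, T) = 6*(6 - T) = 36 - 6*T)
U(c) = sqrt(5 + 6*c) (U(c) = sqrt(6*c + 5) = sqrt(5 + 6*c))
U(k(h, -1))**2 = (sqrt(5 + 6*(36 - 6*(-1))))**2 = (sqrt(5 + 6*(36 + 6)))**2 = (sqrt(5 + 6*42))**2 = (sqrt(5 + 252))**2 = (sqrt(257))**2 = 257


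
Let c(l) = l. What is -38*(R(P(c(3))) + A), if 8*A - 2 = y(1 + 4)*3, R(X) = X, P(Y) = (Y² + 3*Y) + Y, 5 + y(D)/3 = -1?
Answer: -551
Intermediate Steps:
y(D) = -18 (y(D) = -15 + 3*(-1) = -15 - 3 = -18)
P(Y) = Y² + 4*Y
A = -13/2 (A = ¼ + (-18*3)/8 = ¼ + (⅛)*(-54) = ¼ - 27/4 = -13/2 ≈ -6.5000)
-38*(R(P(c(3))) + A) = -38*(3*(4 + 3) - 13/2) = -38*(3*7 - 13/2) = -38*(21 - 13/2) = -38*29/2 = -551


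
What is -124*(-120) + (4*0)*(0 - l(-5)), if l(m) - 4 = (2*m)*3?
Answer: 14880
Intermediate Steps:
l(m) = 4 + 6*m (l(m) = 4 + (2*m)*3 = 4 + 6*m)
-124*(-120) + (4*0)*(0 - l(-5)) = -124*(-120) + (4*0)*(0 - (4 + 6*(-5))) = 14880 + 0*(0 - (4 - 30)) = 14880 + 0*(0 - 1*(-26)) = 14880 + 0*(0 + 26) = 14880 + 0*26 = 14880 + 0 = 14880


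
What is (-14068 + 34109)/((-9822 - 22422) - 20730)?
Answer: -20041/52974 ≈ -0.37832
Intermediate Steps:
(-14068 + 34109)/((-9822 - 22422) - 20730) = 20041/(-32244 - 20730) = 20041/(-52974) = 20041*(-1/52974) = -20041/52974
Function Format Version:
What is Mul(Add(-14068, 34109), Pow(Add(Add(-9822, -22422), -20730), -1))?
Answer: Rational(-20041, 52974) ≈ -0.37832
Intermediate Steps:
Mul(Add(-14068, 34109), Pow(Add(Add(-9822, -22422), -20730), -1)) = Mul(20041, Pow(Add(-32244, -20730), -1)) = Mul(20041, Pow(-52974, -1)) = Mul(20041, Rational(-1, 52974)) = Rational(-20041, 52974)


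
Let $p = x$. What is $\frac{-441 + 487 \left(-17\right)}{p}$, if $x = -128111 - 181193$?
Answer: $\frac{1090}{38663} \approx 0.028192$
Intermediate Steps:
$x = -309304$ ($x = -128111 - 181193 = -309304$)
$p = -309304$
$\frac{-441 + 487 \left(-17\right)}{p} = \frac{-441 + 487 \left(-17\right)}{-309304} = \left(-441 - 8279\right) \left(- \frac{1}{309304}\right) = \left(-8720\right) \left(- \frac{1}{309304}\right) = \frac{1090}{38663}$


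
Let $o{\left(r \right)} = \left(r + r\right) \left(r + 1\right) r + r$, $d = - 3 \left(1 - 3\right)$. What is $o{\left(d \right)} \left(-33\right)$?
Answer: $-16830$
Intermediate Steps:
$d = 6$ ($d = \left(-3\right) \left(-2\right) = 6$)
$o{\left(r \right)} = r + 2 r^{2} \left(1 + r\right)$ ($o{\left(r \right)} = 2 r \left(1 + r\right) r + r = 2 r^{2} \left(1 + r\right) + r = r + 2 r^{2} \left(1 + r\right)$)
$o{\left(d \right)} \left(-33\right) = 6 \left(1 + 2 \cdot 6 + 2 \cdot 6^{2}\right) \left(-33\right) = 6 \left(1 + 12 + 2 \cdot 36\right) \left(-33\right) = 6 \left(1 + 12 + 72\right) \left(-33\right) = 6 \cdot 85 \left(-33\right) = 510 \left(-33\right) = -16830$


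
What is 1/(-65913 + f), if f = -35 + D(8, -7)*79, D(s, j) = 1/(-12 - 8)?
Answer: -20/1319039 ≈ -1.5163e-5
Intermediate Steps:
D(s, j) = -1/20 (D(s, j) = 1/(-20) = -1/20)
f = -779/20 (f = -35 - 1/20*79 = -35 - 79/20 = -779/20 ≈ -38.950)
1/(-65913 + f) = 1/(-65913 - 779/20) = 1/(-1319039/20) = -20/1319039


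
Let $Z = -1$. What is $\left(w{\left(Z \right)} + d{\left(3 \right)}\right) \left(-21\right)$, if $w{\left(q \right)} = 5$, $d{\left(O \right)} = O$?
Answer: $-168$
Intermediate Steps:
$\left(w{\left(Z \right)} + d{\left(3 \right)}\right) \left(-21\right) = \left(5 + 3\right) \left(-21\right) = 8 \left(-21\right) = -168$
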